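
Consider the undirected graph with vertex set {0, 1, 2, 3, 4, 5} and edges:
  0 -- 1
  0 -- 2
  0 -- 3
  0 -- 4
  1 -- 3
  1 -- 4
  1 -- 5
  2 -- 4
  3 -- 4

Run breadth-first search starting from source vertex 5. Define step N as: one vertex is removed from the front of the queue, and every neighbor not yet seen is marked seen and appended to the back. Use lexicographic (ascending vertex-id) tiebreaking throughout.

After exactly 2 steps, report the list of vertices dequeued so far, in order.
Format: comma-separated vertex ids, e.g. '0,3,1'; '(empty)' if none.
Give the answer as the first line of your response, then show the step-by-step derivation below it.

5,1

step 1: dequeue 5; queue=[1]; order=5
step 2: dequeue 1; queue=[0,3,4]; order=5,1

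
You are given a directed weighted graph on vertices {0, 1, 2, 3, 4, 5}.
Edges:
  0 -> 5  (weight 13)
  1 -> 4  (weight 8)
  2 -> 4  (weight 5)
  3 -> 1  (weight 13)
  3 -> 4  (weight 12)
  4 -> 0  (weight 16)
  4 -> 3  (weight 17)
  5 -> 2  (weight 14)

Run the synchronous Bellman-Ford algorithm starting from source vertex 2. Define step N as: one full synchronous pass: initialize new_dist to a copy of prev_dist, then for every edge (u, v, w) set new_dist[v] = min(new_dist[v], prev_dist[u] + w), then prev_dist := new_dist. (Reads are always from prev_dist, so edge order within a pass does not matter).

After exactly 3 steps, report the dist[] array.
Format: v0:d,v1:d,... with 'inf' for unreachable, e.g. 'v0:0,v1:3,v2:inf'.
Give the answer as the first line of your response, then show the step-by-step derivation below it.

v0:21,v1:35,v2:0,v3:22,v4:5,v5:34

step 1: dist = v0:inf,v1:inf,v2:0,v3:inf,v4:5,v5:inf
step 2: dist = v0:21,v1:inf,v2:0,v3:22,v4:5,v5:inf
step 3: dist = v0:21,v1:35,v2:0,v3:22,v4:5,v5:34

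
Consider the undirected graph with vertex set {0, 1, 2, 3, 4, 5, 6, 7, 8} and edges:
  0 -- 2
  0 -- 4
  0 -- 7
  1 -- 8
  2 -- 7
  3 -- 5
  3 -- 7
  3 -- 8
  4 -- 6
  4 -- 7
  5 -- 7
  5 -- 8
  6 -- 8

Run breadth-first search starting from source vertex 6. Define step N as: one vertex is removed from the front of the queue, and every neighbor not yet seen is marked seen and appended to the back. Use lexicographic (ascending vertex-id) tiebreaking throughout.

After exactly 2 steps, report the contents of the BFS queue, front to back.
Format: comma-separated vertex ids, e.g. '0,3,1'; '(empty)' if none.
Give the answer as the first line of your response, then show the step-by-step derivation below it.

8,0,7

step 1: dequeue 6; queue=[4,8]; order=6
step 2: dequeue 4; queue=[8,0,7]; order=6,4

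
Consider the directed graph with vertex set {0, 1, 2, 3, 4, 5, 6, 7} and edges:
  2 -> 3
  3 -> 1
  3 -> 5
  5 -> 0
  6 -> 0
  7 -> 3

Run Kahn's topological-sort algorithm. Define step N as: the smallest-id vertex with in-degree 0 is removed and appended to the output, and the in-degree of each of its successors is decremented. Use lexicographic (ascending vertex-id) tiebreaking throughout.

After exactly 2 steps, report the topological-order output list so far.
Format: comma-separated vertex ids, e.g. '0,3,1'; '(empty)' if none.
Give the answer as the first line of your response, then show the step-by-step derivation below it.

2,4

step 1: output 2; order=[2]; indeg=(2,1,0,1,0,1,0,0)
step 2: output 4; order=[2,4]; indeg=(2,1,0,1,0,1,0,0)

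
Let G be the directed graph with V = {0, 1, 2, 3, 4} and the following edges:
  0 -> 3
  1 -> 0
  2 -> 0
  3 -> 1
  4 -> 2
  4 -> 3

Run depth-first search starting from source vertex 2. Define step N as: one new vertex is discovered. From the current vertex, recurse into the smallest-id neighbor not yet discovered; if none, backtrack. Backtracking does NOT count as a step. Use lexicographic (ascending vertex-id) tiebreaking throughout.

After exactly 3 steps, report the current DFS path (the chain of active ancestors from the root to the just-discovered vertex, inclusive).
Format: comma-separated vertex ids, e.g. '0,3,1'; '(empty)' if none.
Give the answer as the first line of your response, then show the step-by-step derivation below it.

2,0,3

step 1: discover 2; path=2; order=2
step 2: discover 0; path=2>0; order=2,0
step 3: discover 3; path=2>0>3; order=2,0,3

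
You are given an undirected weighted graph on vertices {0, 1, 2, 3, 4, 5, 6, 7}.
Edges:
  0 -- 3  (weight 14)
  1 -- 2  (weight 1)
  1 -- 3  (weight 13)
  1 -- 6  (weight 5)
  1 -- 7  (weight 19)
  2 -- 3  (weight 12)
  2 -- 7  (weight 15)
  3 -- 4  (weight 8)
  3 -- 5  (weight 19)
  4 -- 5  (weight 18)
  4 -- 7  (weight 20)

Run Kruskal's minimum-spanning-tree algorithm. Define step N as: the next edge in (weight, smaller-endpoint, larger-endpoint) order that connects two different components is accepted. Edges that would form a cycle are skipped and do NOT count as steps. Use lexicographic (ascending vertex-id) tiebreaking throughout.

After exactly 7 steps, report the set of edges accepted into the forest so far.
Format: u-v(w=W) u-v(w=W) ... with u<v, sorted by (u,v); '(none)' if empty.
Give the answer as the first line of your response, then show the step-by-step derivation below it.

0-3(w=14) 1-2(w=1) 1-6(w=5) 2-3(w=12) 2-7(w=15) 3-4(w=8) 4-5(w=18)

step 1: add edge 1-2 (w=1); MST = {1-2(w=1)}
step 2: add edge 1-6 (w=5); MST = {1-2(w=1) 1-6(w=5)}
step 3: add edge 3-4 (w=8); MST = {1-2(w=1) 1-6(w=5) 3-4(w=8)}
step 4: add edge 2-3 (w=12); MST = {1-2(w=1) 1-6(w=5) 2-3(w=12) 3-4(w=8)}
step 5: add edge 0-3 (w=14); MST = {0-3(w=14) 1-2(w=1) 1-6(w=5) 2-3(w=12) 3-4(w=8)}
step 6: add edge 2-7 (w=15); MST = {0-3(w=14) 1-2(w=1) 1-6(w=5) 2-3(w=12) 2-7(w=15) 3-4(w=8)}
step 7: add edge 4-5 (w=18); MST = {0-3(w=14) 1-2(w=1) 1-6(w=5) 2-3(w=12) 2-7(w=15) 3-4(w=8) 4-5(w=18)}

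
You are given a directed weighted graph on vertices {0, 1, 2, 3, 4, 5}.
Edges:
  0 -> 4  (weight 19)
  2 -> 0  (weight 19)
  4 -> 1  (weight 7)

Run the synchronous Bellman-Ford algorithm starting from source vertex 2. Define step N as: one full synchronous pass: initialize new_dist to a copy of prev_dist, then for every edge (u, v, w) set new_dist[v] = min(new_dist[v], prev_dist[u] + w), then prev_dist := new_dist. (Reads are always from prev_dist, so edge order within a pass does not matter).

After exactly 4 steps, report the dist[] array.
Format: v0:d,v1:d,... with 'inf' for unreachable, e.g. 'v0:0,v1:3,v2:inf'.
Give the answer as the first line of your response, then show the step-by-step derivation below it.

v0:19,v1:45,v2:0,v3:inf,v4:38,v5:inf

step 1: dist = v0:19,v1:inf,v2:0,v3:inf,v4:inf,v5:inf
step 2: dist = v0:19,v1:inf,v2:0,v3:inf,v4:38,v5:inf
step 3: dist = v0:19,v1:45,v2:0,v3:inf,v4:38,v5:inf
step 4: dist = v0:19,v1:45,v2:0,v3:inf,v4:38,v5:inf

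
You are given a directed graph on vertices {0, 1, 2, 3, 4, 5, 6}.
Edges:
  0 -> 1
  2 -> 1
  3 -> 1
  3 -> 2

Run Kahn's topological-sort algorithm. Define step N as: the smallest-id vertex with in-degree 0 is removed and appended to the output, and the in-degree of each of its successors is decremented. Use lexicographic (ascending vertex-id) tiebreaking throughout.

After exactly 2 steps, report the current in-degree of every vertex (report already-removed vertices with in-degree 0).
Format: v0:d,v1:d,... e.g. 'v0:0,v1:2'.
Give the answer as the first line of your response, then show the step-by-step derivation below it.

v0:0,v1:1,v2:0,v3:0,v4:0,v5:0,v6:0

step 1: output 0; order=[0]; indeg=(0,2,1,0,0,0,0)
step 2: output 3; order=[0,3]; indeg=(0,1,0,0,0,0,0)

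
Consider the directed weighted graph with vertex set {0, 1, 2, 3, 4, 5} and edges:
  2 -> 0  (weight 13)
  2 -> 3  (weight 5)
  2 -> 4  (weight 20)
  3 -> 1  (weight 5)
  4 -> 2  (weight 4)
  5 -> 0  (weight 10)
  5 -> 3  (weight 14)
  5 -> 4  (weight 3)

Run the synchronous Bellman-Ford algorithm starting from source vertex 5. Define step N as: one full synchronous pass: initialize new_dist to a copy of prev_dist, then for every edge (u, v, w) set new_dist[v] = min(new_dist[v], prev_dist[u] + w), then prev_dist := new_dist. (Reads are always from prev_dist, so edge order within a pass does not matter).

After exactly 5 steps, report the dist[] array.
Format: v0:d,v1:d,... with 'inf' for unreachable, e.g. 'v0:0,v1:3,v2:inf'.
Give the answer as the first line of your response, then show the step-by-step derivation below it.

v0:10,v1:17,v2:7,v3:12,v4:3,v5:0

step 1: dist = v0:10,v1:inf,v2:inf,v3:14,v4:3,v5:0
step 2: dist = v0:10,v1:19,v2:7,v3:14,v4:3,v5:0
step 3: dist = v0:10,v1:19,v2:7,v3:12,v4:3,v5:0
step 4: dist = v0:10,v1:17,v2:7,v3:12,v4:3,v5:0
step 5: dist = v0:10,v1:17,v2:7,v3:12,v4:3,v5:0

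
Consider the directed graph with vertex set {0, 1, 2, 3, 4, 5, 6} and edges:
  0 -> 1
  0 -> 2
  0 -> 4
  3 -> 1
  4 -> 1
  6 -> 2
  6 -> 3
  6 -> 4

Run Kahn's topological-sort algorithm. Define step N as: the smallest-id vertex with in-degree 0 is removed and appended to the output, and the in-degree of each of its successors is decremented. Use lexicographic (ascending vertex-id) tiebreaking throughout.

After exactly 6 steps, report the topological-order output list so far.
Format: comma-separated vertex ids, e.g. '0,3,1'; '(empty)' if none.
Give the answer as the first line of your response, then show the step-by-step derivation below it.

0,5,6,2,3,4

step 1: output 0; order=[0]; indeg=(0,2,1,1,1,0,0)
step 2: output 5; order=[0,5]; indeg=(0,2,1,1,1,0,0)
step 3: output 6; order=[0,5,6]; indeg=(0,2,0,0,0,0,0)
step 4: output 2; order=[0,5,6,2]; indeg=(0,2,0,0,0,0,0)
step 5: output 3; order=[0,5,6,2,3]; indeg=(0,1,0,0,0,0,0)
step 6: output 4; order=[0,5,6,2,3,4]; indeg=(0,0,0,0,0,0,0)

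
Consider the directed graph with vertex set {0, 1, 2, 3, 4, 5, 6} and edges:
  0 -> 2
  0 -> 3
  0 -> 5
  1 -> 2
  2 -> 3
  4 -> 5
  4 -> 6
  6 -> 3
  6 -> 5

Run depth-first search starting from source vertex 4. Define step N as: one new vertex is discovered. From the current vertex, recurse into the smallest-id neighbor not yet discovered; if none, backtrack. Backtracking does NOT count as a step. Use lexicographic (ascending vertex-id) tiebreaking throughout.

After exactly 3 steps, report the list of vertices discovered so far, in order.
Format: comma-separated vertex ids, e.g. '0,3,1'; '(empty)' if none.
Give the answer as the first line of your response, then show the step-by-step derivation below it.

4,5,6

step 1: discover 4; path=4; order=4
step 2: discover 5; path=4>5; order=4,5
step 3: discover 6; path=4>6; order=4,5,6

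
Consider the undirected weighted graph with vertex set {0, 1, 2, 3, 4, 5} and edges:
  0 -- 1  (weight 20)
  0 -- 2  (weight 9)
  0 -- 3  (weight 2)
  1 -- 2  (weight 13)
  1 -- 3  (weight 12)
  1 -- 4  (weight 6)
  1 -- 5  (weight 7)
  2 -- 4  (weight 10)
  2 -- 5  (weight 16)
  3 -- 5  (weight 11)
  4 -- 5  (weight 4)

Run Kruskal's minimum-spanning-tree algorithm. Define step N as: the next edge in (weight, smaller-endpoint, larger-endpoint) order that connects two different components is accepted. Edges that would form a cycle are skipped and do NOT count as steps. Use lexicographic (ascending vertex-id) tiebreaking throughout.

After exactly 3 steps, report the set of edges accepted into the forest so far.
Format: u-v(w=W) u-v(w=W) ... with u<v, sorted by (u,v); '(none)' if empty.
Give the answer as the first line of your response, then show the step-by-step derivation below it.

0-3(w=2) 1-4(w=6) 4-5(w=4)

step 1: add edge 0-3 (w=2); MST = {0-3(w=2)}
step 2: add edge 4-5 (w=4); MST = {0-3(w=2) 4-5(w=4)}
step 3: add edge 1-4 (w=6); MST = {0-3(w=2) 1-4(w=6) 4-5(w=4)}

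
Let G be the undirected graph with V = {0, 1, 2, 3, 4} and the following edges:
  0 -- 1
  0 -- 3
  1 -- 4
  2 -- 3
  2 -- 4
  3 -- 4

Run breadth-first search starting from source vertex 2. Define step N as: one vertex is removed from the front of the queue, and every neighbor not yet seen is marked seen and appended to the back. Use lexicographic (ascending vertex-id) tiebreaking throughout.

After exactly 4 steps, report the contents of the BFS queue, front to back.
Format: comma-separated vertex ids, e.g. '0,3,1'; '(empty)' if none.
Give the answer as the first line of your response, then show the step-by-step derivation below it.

1

step 1: dequeue 2; queue=[3,4]; order=2
step 2: dequeue 3; queue=[4,0]; order=2,3
step 3: dequeue 4; queue=[0,1]; order=2,3,4
step 4: dequeue 0; queue=[1]; order=2,3,4,0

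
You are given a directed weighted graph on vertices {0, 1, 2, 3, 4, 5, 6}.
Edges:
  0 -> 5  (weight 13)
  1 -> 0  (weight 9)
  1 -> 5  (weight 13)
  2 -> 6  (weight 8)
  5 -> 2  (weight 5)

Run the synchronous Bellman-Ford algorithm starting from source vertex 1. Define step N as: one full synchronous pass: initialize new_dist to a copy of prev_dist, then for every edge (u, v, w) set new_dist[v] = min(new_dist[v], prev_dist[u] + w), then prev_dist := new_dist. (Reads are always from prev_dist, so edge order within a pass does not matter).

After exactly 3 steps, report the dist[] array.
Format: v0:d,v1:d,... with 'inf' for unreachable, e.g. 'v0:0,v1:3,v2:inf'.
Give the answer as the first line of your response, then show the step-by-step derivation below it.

v0:9,v1:0,v2:18,v3:inf,v4:inf,v5:13,v6:26

step 1: dist = v0:9,v1:0,v2:inf,v3:inf,v4:inf,v5:13,v6:inf
step 2: dist = v0:9,v1:0,v2:18,v3:inf,v4:inf,v5:13,v6:inf
step 3: dist = v0:9,v1:0,v2:18,v3:inf,v4:inf,v5:13,v6:26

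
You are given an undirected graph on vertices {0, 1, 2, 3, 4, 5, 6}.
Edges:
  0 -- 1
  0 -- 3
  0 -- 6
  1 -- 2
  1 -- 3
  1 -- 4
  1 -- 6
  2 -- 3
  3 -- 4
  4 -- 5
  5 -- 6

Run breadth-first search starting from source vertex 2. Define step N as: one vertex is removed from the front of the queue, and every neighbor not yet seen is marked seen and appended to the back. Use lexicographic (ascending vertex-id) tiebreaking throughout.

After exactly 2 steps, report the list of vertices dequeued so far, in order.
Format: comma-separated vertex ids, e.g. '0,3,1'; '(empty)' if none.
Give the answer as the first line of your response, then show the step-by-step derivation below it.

2,1

step 1: dequeue 2; queue=[1,3]; order=2
step 2: dequeue 1; queue=[3,0,4,6]; order=2,1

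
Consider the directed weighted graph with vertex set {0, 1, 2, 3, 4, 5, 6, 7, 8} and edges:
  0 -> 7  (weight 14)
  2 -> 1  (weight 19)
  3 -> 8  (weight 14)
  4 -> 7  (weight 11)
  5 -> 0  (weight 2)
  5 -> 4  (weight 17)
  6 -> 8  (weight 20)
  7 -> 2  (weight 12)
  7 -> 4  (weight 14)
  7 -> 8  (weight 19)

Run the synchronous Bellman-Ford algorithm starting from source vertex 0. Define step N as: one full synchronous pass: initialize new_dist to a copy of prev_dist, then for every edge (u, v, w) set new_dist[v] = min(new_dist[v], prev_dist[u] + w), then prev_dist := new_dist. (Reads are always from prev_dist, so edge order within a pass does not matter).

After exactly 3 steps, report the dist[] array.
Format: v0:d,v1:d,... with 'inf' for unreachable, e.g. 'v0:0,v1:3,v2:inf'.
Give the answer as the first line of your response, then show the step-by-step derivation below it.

v0:0,v1:45,v2:26,v3:inf,v4:28,v5:inf,v6:inf,v7:14,v8:33

step 1: dist = v0:0,v1:inf,v2:inf,v3:inf,v4:inf,v5:inf,v6:inf,v7:14,v8:inf
step 2: dist = v0:0,v1:inf,v2:26,v3:inf,v4:28,v5:inf,v6:inf,v7:14,v8:33
step 3: dist = v0:0,v1:45,v2:26,v3:inf,v4:28,v5:inf,v6:inf,v7:14,v8:33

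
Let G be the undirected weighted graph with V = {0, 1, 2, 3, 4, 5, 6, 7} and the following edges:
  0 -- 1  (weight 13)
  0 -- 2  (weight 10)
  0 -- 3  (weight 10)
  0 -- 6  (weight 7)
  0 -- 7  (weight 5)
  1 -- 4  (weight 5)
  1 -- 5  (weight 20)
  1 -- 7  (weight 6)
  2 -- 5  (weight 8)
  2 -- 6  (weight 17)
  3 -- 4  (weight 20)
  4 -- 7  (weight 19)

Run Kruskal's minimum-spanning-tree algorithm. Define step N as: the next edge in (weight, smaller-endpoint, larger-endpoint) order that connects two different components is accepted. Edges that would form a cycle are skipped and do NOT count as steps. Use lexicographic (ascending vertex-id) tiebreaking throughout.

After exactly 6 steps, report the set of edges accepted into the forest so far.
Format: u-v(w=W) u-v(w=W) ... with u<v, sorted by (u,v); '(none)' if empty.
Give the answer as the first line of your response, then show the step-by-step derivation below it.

0-2(w=10) 0-6(w=7) 0-7(w=5) 1-4(w=5) 1-7(w=6) 2-5(w=8)

step 1: add edge 0-7 (w=5); MST = {0-7(w=5)}
step 2: add edge 1-4 (w=5); MST = {0-7(w=5) 1-4(w=5)}
step 3: add edge 1-7 (w=6); MST = {0-7(w=5) 1-4(w=5) 1-7(w=6)}
step 4: add edge 0-6 (w=7); MST = {0-6(w=7) 0-7(w=5) 1-4(w=5) 1-7(w=6)}
step 5: add edge 2-5 (w=8); MST = {0-6(w=7) 0-7(w=5) 1-4(w=5) 1-7(w=6) 2-5(w=8)}
step 6: add edge 0-2 (w=10); MST = {0-2(w=10) 0-6(w=7) 0-7(w=5) 1-4(w=5) 1-7(w=6) 2-5(w=8)}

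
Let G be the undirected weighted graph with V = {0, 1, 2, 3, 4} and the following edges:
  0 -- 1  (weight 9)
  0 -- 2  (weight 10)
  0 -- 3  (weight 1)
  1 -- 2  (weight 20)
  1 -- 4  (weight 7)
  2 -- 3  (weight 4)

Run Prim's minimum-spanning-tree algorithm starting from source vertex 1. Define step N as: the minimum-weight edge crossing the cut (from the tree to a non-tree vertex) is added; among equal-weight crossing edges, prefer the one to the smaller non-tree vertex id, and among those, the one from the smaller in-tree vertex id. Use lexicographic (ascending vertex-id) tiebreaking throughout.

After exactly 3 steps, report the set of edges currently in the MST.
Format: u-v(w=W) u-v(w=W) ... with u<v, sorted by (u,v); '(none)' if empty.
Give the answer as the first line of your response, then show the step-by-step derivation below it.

0-1(w=9) 0-3(w=1) 1-4(w=7)

step 1: add edge 1-4 (w=7); MST = {1-4(w=7)}
step 2: add edge 0-1 (w=9); MST = {0-1(w=9) 1-4(w=7)}
step 3: add edge 0-3 (w=1); MST = {0-1(w=9) 0-3(w=1) 1-4(w=7)}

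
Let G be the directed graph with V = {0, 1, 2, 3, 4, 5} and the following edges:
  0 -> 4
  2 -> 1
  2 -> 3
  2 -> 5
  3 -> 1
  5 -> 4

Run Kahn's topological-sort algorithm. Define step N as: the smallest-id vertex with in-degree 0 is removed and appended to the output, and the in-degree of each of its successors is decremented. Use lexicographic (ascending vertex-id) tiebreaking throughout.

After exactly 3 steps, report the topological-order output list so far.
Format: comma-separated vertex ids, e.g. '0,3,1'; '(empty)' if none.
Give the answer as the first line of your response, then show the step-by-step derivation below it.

0,2,3

step 1: output 0; order=[0]; indeg=(0,2,0,1,1,1)
step 2: output 2; order=[0,2]; indeg=(0,1,0,0,1,0)
step 3: output 3; order=[0,2,3]; indeg=(0,0,0,0,1,0)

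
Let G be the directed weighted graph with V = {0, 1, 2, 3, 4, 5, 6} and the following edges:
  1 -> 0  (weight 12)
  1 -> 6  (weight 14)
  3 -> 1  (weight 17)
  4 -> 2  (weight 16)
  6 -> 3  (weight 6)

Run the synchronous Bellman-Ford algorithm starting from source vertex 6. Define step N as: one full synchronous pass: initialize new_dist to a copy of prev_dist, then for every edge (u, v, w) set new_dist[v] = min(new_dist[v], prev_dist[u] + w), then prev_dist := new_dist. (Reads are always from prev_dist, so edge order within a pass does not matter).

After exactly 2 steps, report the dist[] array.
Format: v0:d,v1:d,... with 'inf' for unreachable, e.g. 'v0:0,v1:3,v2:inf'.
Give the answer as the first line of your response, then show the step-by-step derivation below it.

v0:inf,v1:23,v2:inf,v3:6,v4:inf,v5:inf,v6:0

step 1: dist = v0:inf,v1:inf,v2:inf,v3:6,v4:inf,v5:inf,v6:0
step 2: dist = v0:inf,v1:23,v2:inf,v3:6,v4:inf,v5:inf,v6:0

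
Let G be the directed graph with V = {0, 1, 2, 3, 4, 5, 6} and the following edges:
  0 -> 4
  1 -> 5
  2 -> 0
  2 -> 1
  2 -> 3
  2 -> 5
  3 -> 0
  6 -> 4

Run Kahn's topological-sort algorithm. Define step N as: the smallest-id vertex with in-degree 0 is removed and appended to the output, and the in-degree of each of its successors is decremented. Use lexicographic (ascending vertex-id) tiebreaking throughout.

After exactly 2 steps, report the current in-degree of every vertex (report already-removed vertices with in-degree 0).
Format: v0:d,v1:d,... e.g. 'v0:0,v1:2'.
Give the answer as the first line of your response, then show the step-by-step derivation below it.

v0:1,v1:0,v2:0,v3:0,v4:2,v5:0,v6:0

step 1: output 2; order=[2]; indeg=(1,0,0,0,2,1,0)
step 2: output 1; order=[2,1]; indeg=(1,0,0,0,2,0,0)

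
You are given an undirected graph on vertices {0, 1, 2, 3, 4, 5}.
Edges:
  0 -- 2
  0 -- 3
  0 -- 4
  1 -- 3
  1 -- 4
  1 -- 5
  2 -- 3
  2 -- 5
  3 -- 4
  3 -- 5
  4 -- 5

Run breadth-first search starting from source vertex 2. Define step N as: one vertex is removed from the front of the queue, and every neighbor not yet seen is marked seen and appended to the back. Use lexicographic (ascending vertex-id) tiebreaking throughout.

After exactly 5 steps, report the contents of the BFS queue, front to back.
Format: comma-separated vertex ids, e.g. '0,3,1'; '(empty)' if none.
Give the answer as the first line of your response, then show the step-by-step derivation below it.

1

step 1: dequeue 2; queue=[0,3,5]; order=2
step 2: dequeue 0; queue=[3,5,4]; order=2,0
step 3: dequeue 3; queue=[5,4,1]; order=2,0,3
step 4: dequeue 5; queue=[4,1]; order=2,0,3,5
step 5: dequeue 4; queue=[1]; order=2,0,3,5,4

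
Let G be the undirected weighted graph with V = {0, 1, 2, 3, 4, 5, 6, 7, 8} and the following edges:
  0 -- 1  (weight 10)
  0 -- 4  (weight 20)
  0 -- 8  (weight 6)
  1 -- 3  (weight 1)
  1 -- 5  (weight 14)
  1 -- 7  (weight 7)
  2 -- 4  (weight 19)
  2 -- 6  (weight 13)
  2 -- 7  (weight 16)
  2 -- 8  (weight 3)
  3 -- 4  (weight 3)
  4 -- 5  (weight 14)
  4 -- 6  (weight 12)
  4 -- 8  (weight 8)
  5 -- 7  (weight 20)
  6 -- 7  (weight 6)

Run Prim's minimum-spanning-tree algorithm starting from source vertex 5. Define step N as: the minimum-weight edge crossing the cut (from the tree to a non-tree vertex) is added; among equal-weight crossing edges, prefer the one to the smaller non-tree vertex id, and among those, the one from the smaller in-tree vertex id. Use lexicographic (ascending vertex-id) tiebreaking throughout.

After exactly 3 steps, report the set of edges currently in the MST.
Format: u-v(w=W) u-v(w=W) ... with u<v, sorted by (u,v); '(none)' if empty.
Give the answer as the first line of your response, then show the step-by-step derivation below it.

1-3(w=1) 1-5(w=14) 3-4(w=3)

step 1: add edge 1-5 (w=14); MST = {1-5(w=14)}
step 2: add edge 1-3 (w=1); MST = {1-3(w=1) 1-5(w=14)}
step 3: add edge 3-4 (w=3); MST = {1-3(w=1) 1-5(w=14) 3-4(w=3)}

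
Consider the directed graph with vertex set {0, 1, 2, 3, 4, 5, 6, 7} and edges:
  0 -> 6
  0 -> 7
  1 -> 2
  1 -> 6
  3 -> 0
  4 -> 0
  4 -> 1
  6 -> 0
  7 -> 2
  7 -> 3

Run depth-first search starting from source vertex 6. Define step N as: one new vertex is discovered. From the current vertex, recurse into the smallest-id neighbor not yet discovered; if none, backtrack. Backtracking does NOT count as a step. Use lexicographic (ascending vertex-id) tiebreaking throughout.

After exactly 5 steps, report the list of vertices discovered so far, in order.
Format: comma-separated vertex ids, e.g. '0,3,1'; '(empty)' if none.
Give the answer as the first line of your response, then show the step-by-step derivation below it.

6,0,7,2,3

step 1: discover 6; path=6; order=6
step 2: discover 0; path=6>0; order=6,0
step 3: discover 7; path=6>0>7; order=6,0,7
step 4: discover 2; path=6>0>7>2; order=6,0,7,2
step 5: discover 3; path=6>0>7>3; order=6,0,7,2,3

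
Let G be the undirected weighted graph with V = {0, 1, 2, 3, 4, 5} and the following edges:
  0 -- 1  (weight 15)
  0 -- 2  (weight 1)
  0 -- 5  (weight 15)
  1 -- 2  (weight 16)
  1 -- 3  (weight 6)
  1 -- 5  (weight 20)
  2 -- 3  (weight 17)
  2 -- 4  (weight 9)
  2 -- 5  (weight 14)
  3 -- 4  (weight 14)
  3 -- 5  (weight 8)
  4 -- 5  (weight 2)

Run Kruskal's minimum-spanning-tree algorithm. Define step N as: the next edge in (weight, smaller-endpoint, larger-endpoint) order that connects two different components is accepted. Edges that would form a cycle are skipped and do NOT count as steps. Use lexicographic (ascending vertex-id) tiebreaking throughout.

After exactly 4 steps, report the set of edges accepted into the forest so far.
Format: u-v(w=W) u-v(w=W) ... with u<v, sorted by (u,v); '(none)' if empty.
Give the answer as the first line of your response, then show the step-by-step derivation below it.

0-2(w=1) 1-3(w=6) 3-5(w=8) 4-5(w=2)

step 1: add edge 0-2 (w=1); MST = {0-2(w=1)}
step 2: add edge 4-5 (w=2); MST = {0-2(w=1) 4-5(w=2)}
step 3: add edge 1-3 (w=6); MST = {0-2(w=1) 1-3(w=6) 4-5(w=2)}
step 4: add edge 3-5 (w=8); MST = {0-2(w=1) 1-3(w=6) 3-5(w=8) 4-5(w=2)}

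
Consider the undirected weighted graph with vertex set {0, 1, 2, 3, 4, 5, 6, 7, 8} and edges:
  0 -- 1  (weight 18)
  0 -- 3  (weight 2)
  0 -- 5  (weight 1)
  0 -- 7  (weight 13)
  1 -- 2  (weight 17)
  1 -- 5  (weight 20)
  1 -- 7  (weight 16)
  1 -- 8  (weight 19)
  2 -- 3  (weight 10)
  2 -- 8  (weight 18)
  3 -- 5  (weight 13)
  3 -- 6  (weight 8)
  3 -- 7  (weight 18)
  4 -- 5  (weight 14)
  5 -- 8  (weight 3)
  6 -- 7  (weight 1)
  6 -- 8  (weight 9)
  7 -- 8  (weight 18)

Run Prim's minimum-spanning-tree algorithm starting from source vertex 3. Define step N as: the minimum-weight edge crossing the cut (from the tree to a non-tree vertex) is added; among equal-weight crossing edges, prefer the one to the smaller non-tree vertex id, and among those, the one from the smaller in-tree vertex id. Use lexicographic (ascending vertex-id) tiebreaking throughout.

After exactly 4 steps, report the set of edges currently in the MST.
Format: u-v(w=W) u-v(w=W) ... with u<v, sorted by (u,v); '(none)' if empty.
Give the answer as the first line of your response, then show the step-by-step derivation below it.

0-3(w=2) 0-5(w=1) 3-6(w=8) 5-8(w=3)

step 1: add edge 0-3 (w=2); MST = {0-3(w=2)}
step 2: add edge 0-5 (w=1); MST = {0-3(w=2) 0-5(w=1)}
step 3: add edge 5-8 (w=3); MST = {0-3(w=2) 0-5(w=1) 5-8(w=3)}
step 4: add edge 3-6 (w=8); MST = {0-3(w=2) 0-5(w=1) 3-6(w=8) 5-8(w=3)}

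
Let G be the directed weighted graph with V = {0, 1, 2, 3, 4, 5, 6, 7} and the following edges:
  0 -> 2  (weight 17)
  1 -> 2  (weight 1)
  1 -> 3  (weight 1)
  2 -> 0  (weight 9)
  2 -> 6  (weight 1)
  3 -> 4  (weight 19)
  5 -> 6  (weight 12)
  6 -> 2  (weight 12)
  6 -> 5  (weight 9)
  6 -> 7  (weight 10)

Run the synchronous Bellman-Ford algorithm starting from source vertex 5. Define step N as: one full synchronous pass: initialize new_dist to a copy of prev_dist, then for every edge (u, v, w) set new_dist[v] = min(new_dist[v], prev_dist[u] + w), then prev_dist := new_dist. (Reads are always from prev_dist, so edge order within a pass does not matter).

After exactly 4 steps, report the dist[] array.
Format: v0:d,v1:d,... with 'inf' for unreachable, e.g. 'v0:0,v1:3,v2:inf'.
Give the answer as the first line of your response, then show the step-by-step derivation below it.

v0:33,v1:inf,v2:24,v3:inf,v4:inf,v5:0,v6:12,v7:22

step 1: dist = v0:inf,v1:inf,v2:inf,v3:inf,v4:inf,v5:0,v6:12,v7:inf
step 2: dist = v0:inf,v1:inf,v2:24,v3:inf,v4:inf,v5:0,v6:12,v7:22
step 3: dist = v0:33,v1:inf,v2:24,v3:inf,v4:inf,v5:0,v6:12,v7:22
step 4: dist = v0:33,v1:inf,v2:24,v3:inf,v4:inf,v5:0,v6:12,v7:22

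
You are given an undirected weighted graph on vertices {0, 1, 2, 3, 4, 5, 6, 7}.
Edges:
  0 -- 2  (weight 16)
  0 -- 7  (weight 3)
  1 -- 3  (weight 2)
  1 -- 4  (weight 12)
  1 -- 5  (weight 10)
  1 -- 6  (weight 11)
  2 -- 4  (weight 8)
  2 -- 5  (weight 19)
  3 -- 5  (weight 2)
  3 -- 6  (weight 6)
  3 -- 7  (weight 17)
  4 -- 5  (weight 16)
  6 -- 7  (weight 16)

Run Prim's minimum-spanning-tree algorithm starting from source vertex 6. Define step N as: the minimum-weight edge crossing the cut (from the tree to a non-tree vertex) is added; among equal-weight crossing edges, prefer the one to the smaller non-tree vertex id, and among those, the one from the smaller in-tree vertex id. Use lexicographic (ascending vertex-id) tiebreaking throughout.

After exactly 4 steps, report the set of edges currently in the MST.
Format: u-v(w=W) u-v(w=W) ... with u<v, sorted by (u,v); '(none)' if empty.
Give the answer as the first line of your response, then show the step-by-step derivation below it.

1-3(w=2) 1-4(w=12) 3-5(w=2) 3-6(w=6)

step 1: add edge 3-6 (w=6); MST = {3-6(w=6)}
step 2: add edge 1-3 (w=2); MST = {1-3(w=2) 3-6(w=6)}
step 3: add edge 3-5 (w=2); MST = {1-3(w=2) 3-5(w=2) 3-6(w=6)}
step 4: add edge 1-4 (w=12); MST = {1-3(w=2) 1-4(w=12) 3-5(w=2) 3-6(w=6)}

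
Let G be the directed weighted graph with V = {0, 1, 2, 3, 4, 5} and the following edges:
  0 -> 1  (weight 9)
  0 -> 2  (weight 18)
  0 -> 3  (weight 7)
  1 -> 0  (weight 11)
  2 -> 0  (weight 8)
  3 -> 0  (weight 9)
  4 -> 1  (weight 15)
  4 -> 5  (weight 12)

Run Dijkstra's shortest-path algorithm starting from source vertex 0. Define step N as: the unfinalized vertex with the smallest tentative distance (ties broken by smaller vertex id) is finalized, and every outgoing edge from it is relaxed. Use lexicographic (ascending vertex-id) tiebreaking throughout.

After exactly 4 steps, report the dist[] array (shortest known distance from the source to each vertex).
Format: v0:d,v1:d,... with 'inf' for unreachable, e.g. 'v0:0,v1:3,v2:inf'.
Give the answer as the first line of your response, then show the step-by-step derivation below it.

v0:0,v1:9,v2:18,v3:7,v4:inf,v5:inf

step 1: dist = v0:0,v1:9,v2:18,v3:7,v4:inf,v5:inf
step 2: dist = v0:0,v1:9,v2:18,v3:7,v4:inf,v5:inf
step 3: dist = v0:0,v1:9,v2:18,v3:7,v4:inf,v5:inf
step 4: dist = v0:0,v1:9,v2:18,v3:7,v4:inf,v5:inf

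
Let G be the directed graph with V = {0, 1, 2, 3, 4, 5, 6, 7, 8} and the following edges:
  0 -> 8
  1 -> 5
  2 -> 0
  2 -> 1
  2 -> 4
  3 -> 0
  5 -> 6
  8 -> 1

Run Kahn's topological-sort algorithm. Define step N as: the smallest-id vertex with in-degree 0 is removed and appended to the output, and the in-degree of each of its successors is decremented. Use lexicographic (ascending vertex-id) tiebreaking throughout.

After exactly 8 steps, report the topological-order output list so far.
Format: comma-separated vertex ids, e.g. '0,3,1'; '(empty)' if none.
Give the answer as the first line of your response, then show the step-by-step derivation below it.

2,3,0,4,7,8,1,5

step 1: output 2; order=[2]; indeg=(1,1,0,0,0,1,1,0,1)
step 2: output 3; order=[2,3]; indeg=(0,1,0,0,0,1,1,0,1)
step 3: output 0; order=[2,3,0]; indeg=(0,1,0,0,0,1,1,0,0)
step 4: output 4; order=[2,3,0,4]; indeg=(0,1,0,0,0,1,1,0,0)
step 5: output 7; order=[2,3,0,4,7]; indeg=(0,1,0,0,0,1,1,0,0)
step 6: output 8; order=[2,3,0,4,7,8]; indeg=(0,0,0,0,0,1,1,0,0)
step 7: output 1; order=[2,3,0,4,7,8,1]; indeg=(0,0,0,0,0,0,1,0,0)
step 8: output 5; order=[2,3,0,4,7,8,1,5]; indeg=(0,0,0,0,0,0,0,0,0)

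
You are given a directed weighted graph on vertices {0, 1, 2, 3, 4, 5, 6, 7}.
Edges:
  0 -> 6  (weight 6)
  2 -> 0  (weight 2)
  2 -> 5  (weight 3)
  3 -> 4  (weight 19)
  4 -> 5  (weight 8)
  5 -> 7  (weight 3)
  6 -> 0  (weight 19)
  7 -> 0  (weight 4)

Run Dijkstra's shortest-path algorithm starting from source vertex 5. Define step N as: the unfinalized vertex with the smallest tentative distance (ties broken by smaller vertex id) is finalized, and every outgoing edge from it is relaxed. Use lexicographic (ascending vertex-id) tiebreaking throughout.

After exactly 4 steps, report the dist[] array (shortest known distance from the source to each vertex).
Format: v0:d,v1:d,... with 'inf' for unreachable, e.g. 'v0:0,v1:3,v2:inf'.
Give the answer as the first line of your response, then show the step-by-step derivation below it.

v0:7,v1:inf,v2:inf,v3:inf,v4:inf,v5:0,v6:13,v7:3

step 1: dist = v0:inf,v1:inf,v2:inf,v3:inf,v4:inf,v5:0,v6:inf,v7:3
step 2: dist = v0:7,v1:inf,v2:inf,v3:inf,v4:inf,v5:0,v6:inf,v7:3
step 3: dist = v0:7,v1:inf,v2:inf,v3:inf,v4:inf,v5:0,v6:13,v7:3
step 4: dist = v0:7,v1:inf,v2:inf,v3:inf,v4:inf,v5:0,v6:13,v7:3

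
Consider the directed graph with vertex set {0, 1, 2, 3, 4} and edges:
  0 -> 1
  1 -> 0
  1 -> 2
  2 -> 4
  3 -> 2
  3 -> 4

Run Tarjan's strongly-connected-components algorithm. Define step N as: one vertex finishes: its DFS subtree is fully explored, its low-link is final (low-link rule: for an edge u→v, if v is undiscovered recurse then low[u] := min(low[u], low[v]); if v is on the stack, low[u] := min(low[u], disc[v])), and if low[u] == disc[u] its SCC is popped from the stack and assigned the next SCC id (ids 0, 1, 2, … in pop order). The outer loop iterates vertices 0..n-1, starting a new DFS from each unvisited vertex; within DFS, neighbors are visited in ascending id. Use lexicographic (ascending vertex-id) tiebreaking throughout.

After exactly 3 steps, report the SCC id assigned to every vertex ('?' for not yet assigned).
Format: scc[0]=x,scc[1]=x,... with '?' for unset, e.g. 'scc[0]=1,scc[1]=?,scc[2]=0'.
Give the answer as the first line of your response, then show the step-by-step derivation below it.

scc[0]=?,scc[1]=?,scc[2]=1,scc[3]=?,scc[4]=0

step 1: low=(low[0]=0,low[1]=0,low[2]=2,low[3]=?,low[4]=3); scc=(scc[0]=?,scc[1]=?,scc[2]=?,scc[3]=?,scc[4]=0)
step 2: low=(low[0]=0,low[1]=0,low[2]=2,low[3]=?,low[4]=3); scc=(scc[0]=?,scc[1]=?,scc[2]=1,scc[3]=?,scc[4]=0)
step 3: low=(low[0]=0,low[1]=0,low[2]=2,low[3]=?,low[4]=3); scc=(scc[0]=?,scc[1]=?,scc[2]=1,scc[3]=?,scc[4]=0)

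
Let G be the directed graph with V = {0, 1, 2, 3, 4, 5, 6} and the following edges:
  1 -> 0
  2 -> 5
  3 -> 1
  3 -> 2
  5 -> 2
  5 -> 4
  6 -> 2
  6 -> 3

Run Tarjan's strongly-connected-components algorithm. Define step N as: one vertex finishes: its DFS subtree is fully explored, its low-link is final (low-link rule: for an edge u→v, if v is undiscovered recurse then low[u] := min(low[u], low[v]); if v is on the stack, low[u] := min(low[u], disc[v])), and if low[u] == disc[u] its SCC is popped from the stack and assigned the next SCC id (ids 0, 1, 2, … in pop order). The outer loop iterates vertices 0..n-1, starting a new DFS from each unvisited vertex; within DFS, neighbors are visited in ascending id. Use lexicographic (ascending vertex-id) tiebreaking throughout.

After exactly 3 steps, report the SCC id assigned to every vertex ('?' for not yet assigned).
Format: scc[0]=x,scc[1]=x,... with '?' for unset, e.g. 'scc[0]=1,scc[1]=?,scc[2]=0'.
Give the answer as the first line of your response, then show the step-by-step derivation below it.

scc[0]=0,scc[1]=1,scc[2]=?,scc[3]=?,scc[4]=2,scc[5]=?,scc[6]=?

step 1: low=(low[0]=0,low[1]=?,low[2]=?,low[3]=?,low[4]=?,low[5]=?,low[6]=?); scc=(scc[0]=0,scc[1]=?,scc[2]=?,scc[3]=?,scc[4]=?,scc[5]=?,scc[6]=?)
step 2: low=(low[0]=0,low[1]=1,low[2]=?,low[3]=?,low[4]=?,low[5]=?,low[6]=?); scc=(scc[0]=0,scc[1]=1,scc[2]=?,scc[3]=?,scc[4]=?,scc[5]=?,scc[6]=?)
step 3: low=(low[0]=0,low[1]=1,low[2]=2,low[3]=?,low[4]=4,low[5]=2,low[6]=?); scc=(scc[0]=0,scc[1]=1,scc[2]=?,scc[3]=?,scc[4]=2,scc[5]=?,scc[6]=?)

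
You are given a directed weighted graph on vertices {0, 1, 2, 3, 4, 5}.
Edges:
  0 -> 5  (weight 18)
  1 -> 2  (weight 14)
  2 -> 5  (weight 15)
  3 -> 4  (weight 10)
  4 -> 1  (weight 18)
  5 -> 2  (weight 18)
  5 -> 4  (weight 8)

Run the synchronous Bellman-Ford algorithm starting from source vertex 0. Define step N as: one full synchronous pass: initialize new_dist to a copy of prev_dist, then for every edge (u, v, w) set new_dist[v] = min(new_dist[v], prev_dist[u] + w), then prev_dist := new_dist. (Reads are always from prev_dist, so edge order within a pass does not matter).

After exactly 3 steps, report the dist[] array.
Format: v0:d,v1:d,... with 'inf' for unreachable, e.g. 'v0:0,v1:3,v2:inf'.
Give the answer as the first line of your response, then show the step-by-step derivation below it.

v0:0,v1:44,v2:36,v3:inf,v4:26,v5:18

step 1: dist = v0:0,v1:inf,v2:inf,v3:inf,v4:inf,v5:18
step 2: dist = v0:0,v1:inf,v2:36,v3:inf,v4:26,v5:18
step 3: dist = v0:0,v1:44,v2:36,v3:inf,v4:26,v5:18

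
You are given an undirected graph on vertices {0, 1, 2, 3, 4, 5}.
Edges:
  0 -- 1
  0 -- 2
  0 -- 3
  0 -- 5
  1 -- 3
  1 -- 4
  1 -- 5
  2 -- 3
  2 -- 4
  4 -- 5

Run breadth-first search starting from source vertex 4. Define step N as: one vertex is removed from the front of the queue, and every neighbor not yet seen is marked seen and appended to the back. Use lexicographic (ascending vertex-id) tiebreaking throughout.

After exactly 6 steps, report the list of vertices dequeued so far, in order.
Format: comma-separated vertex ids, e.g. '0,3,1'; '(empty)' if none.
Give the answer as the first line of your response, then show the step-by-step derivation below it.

4,1,2,5,0,3

step 1: dequeue 4; queue=[1,2,5]; order=4
step 2: dequeue 1; queue=[2,5,0,3]; order=4,1
step 3: dequeue 2; queue=[5,0,3]; order=4,1,2
step 4: dequeue 5; queue=[0,3]; order=4,1,2,5
step 5: dequeue 0; queue=[3]; order=4,1,2,5,0
step 6: dequeue 3; queue=[(empty)]; order=4,1,2,5,0,3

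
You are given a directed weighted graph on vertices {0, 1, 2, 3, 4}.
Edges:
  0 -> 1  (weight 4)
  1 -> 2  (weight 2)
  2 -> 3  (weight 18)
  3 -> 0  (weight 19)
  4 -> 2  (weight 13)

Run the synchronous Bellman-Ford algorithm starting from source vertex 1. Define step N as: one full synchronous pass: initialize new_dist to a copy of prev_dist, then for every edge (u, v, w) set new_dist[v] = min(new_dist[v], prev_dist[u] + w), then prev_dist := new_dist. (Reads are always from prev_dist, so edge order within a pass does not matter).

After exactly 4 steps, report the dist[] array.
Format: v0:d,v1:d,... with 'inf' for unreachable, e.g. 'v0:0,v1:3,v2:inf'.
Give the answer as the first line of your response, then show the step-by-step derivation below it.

v0:39,v1:0,v2:2,v3:20,v4:inf

step 1: dist = v0:inf,v1:0,v2:2,v3:inf,v4:inf
step 2: dist = v0:inf,v1:0,v2:2,v3:20,v4:inf
step 3: dist = v0:39,v1:0,v2:2,v3:20,v4:inf
step 4: dist = v0:39,v1:0,v2:2,v3:20,v4:inf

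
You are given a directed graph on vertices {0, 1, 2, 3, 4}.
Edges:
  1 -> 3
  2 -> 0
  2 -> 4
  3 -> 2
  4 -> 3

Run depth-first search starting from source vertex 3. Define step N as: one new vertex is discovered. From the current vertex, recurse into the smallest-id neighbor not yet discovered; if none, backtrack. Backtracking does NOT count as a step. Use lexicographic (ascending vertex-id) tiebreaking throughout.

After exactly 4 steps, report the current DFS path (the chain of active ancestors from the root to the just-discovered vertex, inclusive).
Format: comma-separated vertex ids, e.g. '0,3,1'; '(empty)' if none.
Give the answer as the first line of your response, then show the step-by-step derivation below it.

3,2,4

step 1: discover 3; path=3; order=3
step 2: discover 2; path=3>2; order=3,2
step 3: discover 0; path=3>2>0; order=3,2,0
step 4: discover 4; path=3>2>4; order=3,2,0,4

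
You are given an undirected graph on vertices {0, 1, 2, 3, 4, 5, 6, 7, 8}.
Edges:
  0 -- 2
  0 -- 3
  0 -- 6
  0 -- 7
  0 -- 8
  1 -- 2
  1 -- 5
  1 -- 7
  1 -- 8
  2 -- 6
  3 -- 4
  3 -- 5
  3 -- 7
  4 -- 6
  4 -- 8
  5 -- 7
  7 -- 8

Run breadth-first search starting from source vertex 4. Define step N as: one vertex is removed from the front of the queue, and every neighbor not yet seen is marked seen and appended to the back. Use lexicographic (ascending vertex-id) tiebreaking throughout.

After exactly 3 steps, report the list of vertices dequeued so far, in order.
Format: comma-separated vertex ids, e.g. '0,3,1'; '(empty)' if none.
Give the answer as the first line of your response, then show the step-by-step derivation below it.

4,3,6

step 1: dequeue 4; queue=[3,6,8]; order=4
step 2: dequeue 3; queue=[6,8,0,5,7]; order=4,3
step 3: dequeue 6; queue=[8,0,5,7,2]; order=4,3,6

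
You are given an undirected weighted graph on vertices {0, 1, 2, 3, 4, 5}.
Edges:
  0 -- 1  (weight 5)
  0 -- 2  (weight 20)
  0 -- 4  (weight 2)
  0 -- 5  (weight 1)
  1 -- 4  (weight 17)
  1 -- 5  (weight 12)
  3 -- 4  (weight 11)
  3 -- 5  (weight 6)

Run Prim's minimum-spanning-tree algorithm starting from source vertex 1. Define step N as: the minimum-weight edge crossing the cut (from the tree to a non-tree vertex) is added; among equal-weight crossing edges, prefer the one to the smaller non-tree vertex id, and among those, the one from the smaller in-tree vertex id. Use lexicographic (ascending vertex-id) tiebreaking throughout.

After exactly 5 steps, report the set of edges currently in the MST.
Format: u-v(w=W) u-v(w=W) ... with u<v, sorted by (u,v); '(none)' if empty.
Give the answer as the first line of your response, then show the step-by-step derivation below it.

0-1(w=5) 0-2(w=20) 0-4(w=2) 0-5(w=1) 3-5(w=6)

step 1: add edge 0-1 (w=5); MST = {0-1(w=5)}
step 2: add edge 0-5 (w=1); MST = {0-1(w=5) 0-5(w=1)}
step 3: add edge 0-4 (w=2); MST = {0-1(w=5) 0-4(w=2) 0-5(w=1)}
step 4: add edge 3-5 (w=6); MST = {0-1(w=5) 0-4(w=2) 0-5(w=1) 3-5(w=6)}
step 5: add edge 0-2 (w=20); MST = {0-1(w=5) 0-2(w=20) 0-4(w=2) 0-5(w=1) 3-5(w=6)}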